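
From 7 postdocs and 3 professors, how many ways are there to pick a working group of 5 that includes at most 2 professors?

231

Split by how many professors are chosen (0 through 2).
Sum: C(3,0)·C(7,5) + C(3,1)·C(7,4) + C(3,2)·C(7,3) = 21 + 105 + 105 = 231.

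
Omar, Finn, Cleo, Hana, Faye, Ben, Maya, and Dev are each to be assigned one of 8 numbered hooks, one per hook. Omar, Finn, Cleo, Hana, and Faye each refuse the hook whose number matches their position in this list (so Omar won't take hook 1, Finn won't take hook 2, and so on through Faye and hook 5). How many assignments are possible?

Let Aᵢ (for 1 ≤ i ≤ 5) be the placements that put person i in their forbidden hook. Any j of these fix j positions, leaving (8−j)! ways to fill the rest, and there are C(5,j) ways to pick which j.
By inclusion–exclusion, the number of valid placements is Σ_{j=0}^{5} (−1)^j C(5,j)·(8−j)!.
Computing: 40320 − 25200 + 7200 − 1200 + 120 − 6 = 21234.

21234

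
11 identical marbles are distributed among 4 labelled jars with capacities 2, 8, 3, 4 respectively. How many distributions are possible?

By stars and bars, unrestricted non-negative solutions to x_1+…+x_4 = 11 number C(11+3,3) = 364.
Subtract solutions that violate a single cap (substitute x_i' = x_i − (cap_i+1)): x_1 ≥ 3 gives C(11,3) = 165; x_2 ≥ 9 gives C(5,3) = 10; x_3 ≥ 4 gives C(10,3) = 120; x_4 ≥ 5 gives C(9,3) = 84. Together 379.
Add back pairs where two caps are both exceeded: 0 + 35 + 20 + 0 + 0 + 10 = 65.
By inclusion–exclusion the count is 364 − 379 + 65 = 50.

50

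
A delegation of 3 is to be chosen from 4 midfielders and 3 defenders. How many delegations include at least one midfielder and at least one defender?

30

Total 3-person selections from all 7: C(7,3) = 35.
Subtract selections that omit an entire group: no midfielders → C(3,3) = 1; no defenders → C(4,3) = 4.
Both groups omitted at once is impossible, so 35 − 5 = 30.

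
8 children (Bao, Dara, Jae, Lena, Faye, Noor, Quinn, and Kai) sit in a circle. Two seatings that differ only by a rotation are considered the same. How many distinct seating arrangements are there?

5040

Fix one person's seat to break rotational symmetry; the remaining 7 people can be arranged in (7)! = 5040 ways.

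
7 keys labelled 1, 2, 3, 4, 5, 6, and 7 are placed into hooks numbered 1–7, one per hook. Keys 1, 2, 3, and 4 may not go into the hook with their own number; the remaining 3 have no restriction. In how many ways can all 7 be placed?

2790

Let Aᵢ (for 1 ≤ i ≤ 4) be the placements that put key i in its forbidden hook. Any j of these fix j positions, leaving (7−j)! ways to fill the rest, and there are C(4,j) ways to pick which j.
By inclusion–exclusion, the number of valid placements is Σ_{j=0}^{4} (−1)^j C(4,j)·(7−j)!.
Computing: 5040 − 2880 + 720 − 96 + 6 = 2790.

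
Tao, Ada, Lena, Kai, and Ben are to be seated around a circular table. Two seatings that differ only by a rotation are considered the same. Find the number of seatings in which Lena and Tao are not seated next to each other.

12

Without the restriction there are (4)! = 24 seatings.
Those with Lena next to Tao: fuse the pair into one unit and seat 4 units around a circle — 2·(3)! = 12.
Subtracting, 24 − 12 = 12.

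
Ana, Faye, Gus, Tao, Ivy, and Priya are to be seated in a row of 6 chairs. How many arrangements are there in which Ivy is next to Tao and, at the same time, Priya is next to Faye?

Treat {Ivy,Tao} as one block (2 orders) and {Priya,Faye} as another (2 orders).
That leaves 4 units to arrange: 2 × 2 × 4! = 4 × 24 = 96.

96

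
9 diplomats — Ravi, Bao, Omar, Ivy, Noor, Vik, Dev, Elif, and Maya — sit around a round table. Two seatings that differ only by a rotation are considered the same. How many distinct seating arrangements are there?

40320

Around a circle, 9 distinct people have 9!/9 = (8)! = 40320 rotationally distinct seatings.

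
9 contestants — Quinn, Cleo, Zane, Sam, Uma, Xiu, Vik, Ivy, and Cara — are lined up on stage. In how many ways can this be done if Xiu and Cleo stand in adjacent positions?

Glue Xiu and Cleo into one block (2 internal orders), leaving 8 units to arrange in a row.
So the count is 2·(8)! = 80640.

80640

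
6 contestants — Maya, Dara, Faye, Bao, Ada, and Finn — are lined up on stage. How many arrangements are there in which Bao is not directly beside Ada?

480

There are 6! = 720 arrangements in all. If Bao and Ada are adjacent, merging them into one block gives 2·(5)! = 240 arrangements.
So 720 − 240 = 480 arrangements keep them apart.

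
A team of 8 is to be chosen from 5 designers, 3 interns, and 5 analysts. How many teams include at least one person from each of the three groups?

With no constraint there are C(13,8) = 1287 possible selections.
Selections missing a whole group: no designers → C(8,8) = 1; no interns → C(10,8) = 45; no analysts → C(8,8) = 1.
Add back selections omitting two groups (i.e. drawn from a single group): C(5,8) + C(3,8) + C(5,8) = 0.
By inclusion–exclusion: 1287 − 47 + 0 = 1240.

1240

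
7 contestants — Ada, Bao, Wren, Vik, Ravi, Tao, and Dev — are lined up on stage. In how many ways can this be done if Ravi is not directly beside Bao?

There are 7! = 5040 arrangements in all. If Ravi and Bao are adjacent, merging them into one block gives 2·(6)! = 1440 arrangements.
So 5040 − 1440 = 3600 arrangements keep them apart.

3600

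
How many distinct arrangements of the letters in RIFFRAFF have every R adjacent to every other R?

210

Treat the 2 copies of R as a single block. The multiset to arrange is then {RR, A, F, F, F, F, I}, 7 items in all.
That gives (7)!/(4!) = 210 arrangements.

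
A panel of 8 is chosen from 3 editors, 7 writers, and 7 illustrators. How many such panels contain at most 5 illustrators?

23985

Split by how many illustrators are chosen (0 through 5).
Sum: C(7,0)·C(10,8) + C(7,1)·C(10,7) + C(7,2)·C(10,6) + C(7,3)·C(10,5) + C(7,4)·C(10,4) + C(7,5)·C(10,3) = 45 + 840 + 4410 + 8820 + 7350 + 2520 = 23985.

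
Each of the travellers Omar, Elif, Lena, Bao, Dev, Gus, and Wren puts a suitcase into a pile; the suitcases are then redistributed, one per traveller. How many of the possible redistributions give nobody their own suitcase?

1854

Let Aᵢ be the assignments in which traveller i gets their own suitcase. We want the size of the complement of A₁∪…∪A_7.
By inclusion–exclusion this is Σ_{j=0}^{7} (−1)^j C(7,j)·(7−j)!.
Computing: 5040 − 5040 + 2520 − 840 + 210 − 42 + 7 − 1 = 1854.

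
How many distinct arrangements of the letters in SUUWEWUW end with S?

140

With the last slot taken by S, it remains to arrange the other 7 letters (UUWEWUW).
Those 7 letters have U appearing 3 times and W appearing 3 times, giving (7)!/(3!·3!) = 140.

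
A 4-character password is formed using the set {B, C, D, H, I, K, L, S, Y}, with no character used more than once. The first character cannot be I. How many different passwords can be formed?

The first character has 9−1 = 8 choices (anything except I).
The remaining 3 characters are filled from the other 8 symbols without repetition: 8 × 7 × 6 = 336.
Total: 8 × 336 = 2688.

2688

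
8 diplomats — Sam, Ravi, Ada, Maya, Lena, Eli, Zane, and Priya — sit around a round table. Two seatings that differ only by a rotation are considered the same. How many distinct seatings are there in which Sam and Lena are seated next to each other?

Glue Sam and Lena into a block (2 internal orders). Seating 7 units around a circle gives (6)! arrangements.
So 2 × (6)! = 2 × 720 = 1440.

1440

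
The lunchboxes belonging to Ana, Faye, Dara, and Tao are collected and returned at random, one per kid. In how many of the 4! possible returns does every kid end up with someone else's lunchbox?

Let Aᵢ be the assignments in which kid i gets their own lunchbox. We want the size of the complement of A₁∪…∪A_4.
By inclusion–exclusion this is Σ_{j=0}^{4} (−1)^j C(4,j)·(4−j)!.
Computing: 24 − 24 + 12 − 4 + 1 = 9.

9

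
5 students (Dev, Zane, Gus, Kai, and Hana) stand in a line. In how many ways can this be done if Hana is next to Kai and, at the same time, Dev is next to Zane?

24

Treat {Hana,Kai} as one block (2 orders) and {Dev,Zane} as another (2 orders).
That leaves 3 units to arrange: 2 × 2 × 3! = 4 × 6 = 24.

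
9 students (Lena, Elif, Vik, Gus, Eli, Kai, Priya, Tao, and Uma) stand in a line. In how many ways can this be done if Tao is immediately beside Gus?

80640

Glue Tao and Gus into one block (2 internal orders), leaving 8 units to arrange in a row.
That gives 2 × 8! = 2 × 40320 = 80640.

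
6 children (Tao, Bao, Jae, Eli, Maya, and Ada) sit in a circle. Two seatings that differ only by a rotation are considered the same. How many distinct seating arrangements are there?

Seat Tao anywhere (absorbing the rotational symmetry), then permute the other 5: (5)! = 120.

120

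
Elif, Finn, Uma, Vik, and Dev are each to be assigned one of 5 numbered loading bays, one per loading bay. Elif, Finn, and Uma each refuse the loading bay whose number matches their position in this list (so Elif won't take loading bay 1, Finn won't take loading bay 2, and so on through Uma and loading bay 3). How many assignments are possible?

64

Let Aᵢ (for i ∈ {1, 2, 3}) be the placements that put person i in their forbidden loading bay. Any j of these fix j positions, leaving (5−j)! ways to fill the rest, and there are C(3,j) ways to pick which j.
By inclusion–exclusion, the number of valid placements is Σ_{j=0}^{3} (−1)^j C(3,j)·(5−j)!.
Computing: 120 − 72 + 18 − 2 = 64.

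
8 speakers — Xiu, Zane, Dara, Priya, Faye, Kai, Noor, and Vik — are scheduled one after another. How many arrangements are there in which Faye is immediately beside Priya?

10080

Place the 6 others and the Faye-Priya pair as 7 objects in a line; the pair has 2 internal arrangements.
So the count is 2·(7)! = 10080.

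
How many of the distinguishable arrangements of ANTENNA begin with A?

With the first slot taken by A, it remains to arrange the other 6 letters (NTENNA).
Those 6 letters have N appearing 3 times, giving (6)!/(3!) = 120.

120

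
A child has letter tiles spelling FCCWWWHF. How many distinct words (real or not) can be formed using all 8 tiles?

Letter multiplicities in FCCWWWHF: C×2, F×2, H×1, W×3.
So there are 8! / (3!·2!·2!) = 1680 distinguishable arrangements.

1680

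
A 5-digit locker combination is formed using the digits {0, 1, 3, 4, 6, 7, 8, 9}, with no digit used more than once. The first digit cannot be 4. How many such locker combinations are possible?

5880

The first digit has 8−1 = 7 choices (anything except 4).
The remaining 4 digits are filled from the other 7 symbols without repetition: 7 × 6 × 5 × 4 = 840.
Total: 7 × 840 = 5880.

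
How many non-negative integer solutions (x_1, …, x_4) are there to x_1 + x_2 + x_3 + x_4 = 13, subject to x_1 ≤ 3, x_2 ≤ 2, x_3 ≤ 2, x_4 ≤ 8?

10

Ignoring the caps, the number of non-negative solutions to x_1+…+x_4 = 13 is C(16,3) = 560.
Subtract solutions that violate a single cap (substitute x_i' = x_i − (cap_i+1)): x_1 ≥ 4 gives C(12,3) = 220; x_2 ≥ 3 gives C(13,3) = 286; x_3 ≥ 3 gives C(13,3) = 286; x_4 ≥ 9 gives C(7,3) = 35. Together 827.
Add back pairs where two caps are both exceeded: 84 + 84 + 1 + 120 + 4 + 4 = 297.
Subtract triples: 20 + 0 + 0 + 0 = 20.
By inclusion–exclusion the count is 560 − 827 + 297 − 20 = 10.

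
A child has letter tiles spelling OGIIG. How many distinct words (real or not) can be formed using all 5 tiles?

The 5 letters of OGIIG have repeats: G appearing twice and I appearing twice.
The number of distinct arrangements is 5!/(2!·2!) = 120/4 = 30.

30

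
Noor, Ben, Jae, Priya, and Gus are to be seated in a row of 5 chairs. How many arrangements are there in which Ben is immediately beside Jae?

48

Treat {Ben, Jae} as a single unit. There are 4 units to order, and the pair itself can be ordered 2 ways.
So the count is 2·(4)! = 48.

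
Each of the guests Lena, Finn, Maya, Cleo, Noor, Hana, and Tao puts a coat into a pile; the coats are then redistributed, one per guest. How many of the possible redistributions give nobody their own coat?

Let Aᵢ be the assignments in which guest i gets their own coat. We want the size of the complement of A₁∪…∪A_7.
By inclusion–exclusion this is Σ_{j=0}^{7} (−1)^j C(7,j)·(7−j)!.
Computing: 5040 − 5040 + 2520 − 840 + 210 − 42 + 7 − 1 = 1854.

1854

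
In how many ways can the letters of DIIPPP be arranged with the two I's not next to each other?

There are 6!/(3!·2!) = 60 arrangements of DIIPPP in total.
If the two I's are adjacent, glue them into one block, leaving 5 items to arrange: (5)!/(3!) = 20 ways.
Subtracting, 60 − 20 = 40 arrangements keep the I's apart.

40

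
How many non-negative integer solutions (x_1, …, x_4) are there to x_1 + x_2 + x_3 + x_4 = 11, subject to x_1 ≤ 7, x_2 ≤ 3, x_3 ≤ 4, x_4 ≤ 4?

80

Ignoring the caps, the number of non-negative solutions to x_1+…+x_4 = 11 is C(14,3) = 364.
Subtract solutions that violate a single cap (substitute x_i' = x_i − (cap_i+1)): x_1 ≥ 8 gives C(6,3) = 20; x_2 ≥ 4 gives C(10,3) = 120; x_3 ≥ 5 gives C(9,3) = 84; x_4 ≥ 5 gives C(9,3) = 84. Together 308.
Add back pairs where two caps are both exceeded: 0 + 0 + 0 + 10 + 10 + 4 = 24.
By inclusion–exclusion the count is 364 − 308 + 24 = 80.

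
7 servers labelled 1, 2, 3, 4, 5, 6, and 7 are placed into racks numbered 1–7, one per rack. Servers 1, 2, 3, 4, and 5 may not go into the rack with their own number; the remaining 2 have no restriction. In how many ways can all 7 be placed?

Let Aᵢ (for 1 ≤ i ≤ 5) be the placements that put server i in its forbidden rack. Any j of these fix j positions, leaving (7−j)! ways to fill the rest, and there are C(5,j) ways to pick which j.
By inclusion–exclusion, the number of valid placements is Σ_{j=0}^{5} (−1)^j C(5,j)·(7−j)!.
Computing: 5040 − 3600 + 1200 − 240 + 30 − 2 = 2428.

2428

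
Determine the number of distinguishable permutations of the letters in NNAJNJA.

NNAJNJA has 7 letters with A appearing twice, J appearing twice, and N appearing 3 times.
Dividing 7! = 5040 by 3!·2!·2! = 24 for the repeated letters gives 210.

210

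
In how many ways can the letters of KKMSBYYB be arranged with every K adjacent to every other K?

Treat the 2 copies of K as a single block. The multiset to arrange is then {KK, B, B, M, S, Y, Y}, 7 items in all.
That gives (7)!/(2!·2!) = 1260 arrangements.

1260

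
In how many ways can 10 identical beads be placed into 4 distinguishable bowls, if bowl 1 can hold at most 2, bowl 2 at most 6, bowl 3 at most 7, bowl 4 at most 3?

By stars and bars, unrestricted non-negative solutions to x_1+…+x_4 = 10 number C(10+3,3) = 286.
Subtract solutions that violate a single cap (substitute x_i' = x_i − (cap_i+1)): x_1 ≥ 3 gives C(10,3) = 120; x_2 ≥ 7 gives C(6,3) = 20; x_3 ≥ 8 gives C(5,3) = 10; x_4 ≥ 4 gives C(9,3) = 84. Together 234.
Add back pairs where two caps are both exceeded: 1 + 0 + 20 + 0 + 0 + 0 = 21.
By inclusion–exclusion the count is 286 − 234 + 21 = 73.

73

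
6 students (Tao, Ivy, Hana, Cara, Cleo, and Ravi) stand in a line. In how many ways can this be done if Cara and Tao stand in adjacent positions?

Place the 4 others and the Cara-Tao pair as 5 objects in a line; the pair has 2 internal arrangements.
So the count is 2·(5)! = 240.

240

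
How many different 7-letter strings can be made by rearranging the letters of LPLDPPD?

The 7 letters of LPLDPPD have repeats: D appearing twice, L appearing twice, and P appearing 3 times.
The number of distinct arrangements is 7!/(3!·2!·2!) = 5040/24 = 210.

210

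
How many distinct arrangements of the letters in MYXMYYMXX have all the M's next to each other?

Treat the 3 copies of M as a single block. The multiset to arrange is then {MMM, X, X, X, Y, Y, Y}, 7 items in all.
That gives (7)!/(3!·3!) = 140 arrangements.

140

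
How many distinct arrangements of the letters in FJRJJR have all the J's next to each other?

12

Treat the 3 copies of J as a single block. The multiset to arrange is then {JJJ, F, R, R}, 4 items in all.
That gives (4)!/(2!) = 12 arrangements.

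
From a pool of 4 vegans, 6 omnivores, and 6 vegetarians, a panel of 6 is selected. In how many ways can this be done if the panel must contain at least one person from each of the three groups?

Unrestricted: C(16,6) = 8008 ways to pick any 6 of the 16.
Subtract selections that omit an entire group: no vegans → C(12,6) = 924; no omnivores → C(10,6) = 210; no vegetarians → C(10,6) = 210.
Add back selections omitting two groups (i.e. drawn from a single group): C(4,6) + C(6,6) + C(6,6) = 2.
By inclusion–exclusion: 8008 − 1344 + 2 = 6666.

6666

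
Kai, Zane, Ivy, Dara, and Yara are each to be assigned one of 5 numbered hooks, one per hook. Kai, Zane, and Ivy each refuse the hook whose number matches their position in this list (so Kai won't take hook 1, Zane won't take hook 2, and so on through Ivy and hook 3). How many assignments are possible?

64

Let Aᵢ (for i ∈ {1, 2, 3}) be the placements that put person i in their forbidden hook. Any j of these fix j positions, leaving (5−j)! ways to fill the rest, and there are C(3,j) ways to pick which j.
By inclusion–exclusion, the number of valid placements is Σ_{j=0}^{3} (−1)^j C(3,j)·(5−j)!.
Computing: 120 − 72 + 18 − 2 = 64.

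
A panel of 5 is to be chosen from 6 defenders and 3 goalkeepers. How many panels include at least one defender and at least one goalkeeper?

120

Total 5-person selections from all 9: C(9,5) = 126.
Subtract selections that omit an entire group: no defenders → C(3,5) = 0; no goalkeepers → C(6,5) = 6.
Both groups omitted at once is impossible, so 126 − 6 = 120.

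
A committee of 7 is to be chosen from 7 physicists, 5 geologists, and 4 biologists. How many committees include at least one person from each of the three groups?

With no constraint there are C(16,7) = 11440 possible selections.
Selections missing a whole group: no physicists → C(9,7) = 36; no geologists → C(11,7) = 330; no biologists → C(12,7) = 792.
Add back selections omitting two groups (i.e. drawn from a single group): C(7,7) + C(5,7) + C(4,7) = 1.
By inclusion–exclusion: 11440 − 1158 + 1 = 10283.

10283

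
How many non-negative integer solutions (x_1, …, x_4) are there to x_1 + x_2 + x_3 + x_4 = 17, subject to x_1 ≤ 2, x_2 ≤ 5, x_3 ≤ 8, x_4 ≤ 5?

19

Without the upper bounds there are C(20,3) = 1140 ways to split 17 among 4 variables.
Subtract solutions that violate a single cap (substitute x_i' = x_i − (cap_i+1)): x_1 ≥ 3 gives C(17,3) = 680; x_2 ≥ 6 gives C(14,3) = 364; x_3 ≥ 9 gives C(11,3) = 165; x_4 ≥ 6 gives C(14,3) = 364. Together 1573.
Add back pairs where two caps are both exceeded: 165 + 56 + 165 + 10 + 56 + 10 = 462.
Subtract triples: 0 + 10 + 0 + 0 = 10.
By inclusion–exclusion the count is 1140 − 1573 + 462 − 10 = 19.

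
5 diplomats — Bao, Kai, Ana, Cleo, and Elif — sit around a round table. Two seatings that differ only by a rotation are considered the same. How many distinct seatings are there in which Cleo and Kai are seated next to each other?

12

Treat {Cleo, Kai} as one unit (2 internal orders) and seat the resulting 4 units around the table: (3)! circular arrangements.
So 2 × (3)! = 2 × 6 = 12.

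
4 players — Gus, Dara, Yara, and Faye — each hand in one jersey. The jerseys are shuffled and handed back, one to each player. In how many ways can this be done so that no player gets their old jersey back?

9

Count assignments avoiding every fixed point. For any j of the 4 players fixed to their old jersey, the other 4−j can be arranged in (4−j)! ways.
By inclusion–exclusion this is Σ_{j=0}^{4} (−1)^j C(4,j)·(4−j)!.
Computing: 24 − 24 + 12 − 4 + 1 = 9.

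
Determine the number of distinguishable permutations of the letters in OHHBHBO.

OHHBHBO has 7 letters with B appearing twice, H appearing 3 times, and O appearing twice.
Dividing 7! = 5040 by 3!·2!·2! = 24 for the repeated letters gives 210.

210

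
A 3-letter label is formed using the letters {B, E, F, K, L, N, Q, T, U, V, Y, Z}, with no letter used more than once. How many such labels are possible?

Choose and order 3 of the 12 symbols: the first letter has 12 options, the next 11, then 10.
12 × 11 × 10 = 1320.

1320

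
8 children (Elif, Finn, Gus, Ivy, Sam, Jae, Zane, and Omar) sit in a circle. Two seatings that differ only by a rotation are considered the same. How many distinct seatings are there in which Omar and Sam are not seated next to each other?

3600

Without the restriction there are (7)! = 5040 seatings.
Seatings with Omar beside Sam: treat them as a block with 2 internal orders, giving 2 × (6)! = 1440.
Subtracting, 5040 − 1440 = 3600.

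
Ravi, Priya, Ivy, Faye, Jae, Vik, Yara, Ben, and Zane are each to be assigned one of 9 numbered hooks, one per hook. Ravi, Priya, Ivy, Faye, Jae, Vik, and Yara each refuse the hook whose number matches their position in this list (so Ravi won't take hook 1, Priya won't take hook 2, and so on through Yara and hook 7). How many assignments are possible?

165016

Let Aᵢ (for 1 ≤ i ≤ 7) be the placements that put person i in their forbidden hook. Any j of these fix j positions, leaving (9−j)! ways to fill the rest, and there are C(7,j) ways to pick which j.
By inclusion–exclusion, the number of valid placements is Σ_{j=0}^{7} (−1)^j C(7,j)·(9−j)!.
Computing: 362880 − 282240 + 105840 − 25200 + 4200 − 504 + 42 − 2 = 165016.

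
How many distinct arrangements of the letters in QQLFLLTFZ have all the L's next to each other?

Treat the 3 copies of L as a single block. The multiset to arrange is then {LLL, F, F, Q, Q, T, Z}, 7 items in all.
That gives (7)!/(2!·2!) = 1260 arrangements.

1260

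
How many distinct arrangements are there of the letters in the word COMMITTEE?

COMMITTEE has 9 letters with E appearing twice, M appearing twice, and T appearing twice.
The number of distinct arrangements is 9!/(2!·2!·2!) = 362880/8 = 45360.

45360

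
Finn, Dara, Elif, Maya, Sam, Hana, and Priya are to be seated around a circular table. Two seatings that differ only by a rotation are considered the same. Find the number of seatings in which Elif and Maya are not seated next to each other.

All circular seatings of 7 people number (6)! = 720.
Seatings with Elif beside Maya: treat them as a block with 2 internal orders, giving 2 × (5)! = 240.
Subtracting, 720 − 240 = 480.

480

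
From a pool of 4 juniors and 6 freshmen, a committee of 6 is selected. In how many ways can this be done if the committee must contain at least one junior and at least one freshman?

With no constraint there are C(10,6) = 210 possible selections.
Subtract selections that omit an entire group: no juniors → C(6,6) = 1; no freshmen → C(4,6) = 0.
Both groups omitted at once is impossible, so 210 − 1 = 209.

209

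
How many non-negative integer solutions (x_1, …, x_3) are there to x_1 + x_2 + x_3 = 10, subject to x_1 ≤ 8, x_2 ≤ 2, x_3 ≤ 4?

12

Without the upper bounds there are C(12,2) = 66 ways to split 10 among 3 variables.
Subtract solutions that violate a single cap (substitute x_i' = x_i − (cap_i+1)): x_1 ≥ 9 gives C(3,2) = 3; x_2 ≥ 3 gives C(9,2) = 36; x_3 ≥ 5 gives C(7,2) = 21. Together 60.
Add back pairs where two caps are both exceeded: 0 + 0 + 6 = 6.
By inclusion–exclusion the count is 66 − 60 + 6 = 12.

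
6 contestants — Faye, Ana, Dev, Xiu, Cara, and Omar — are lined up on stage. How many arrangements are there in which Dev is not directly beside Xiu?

480

There are 6! = 720 arrangements in all. If Dev and Xiu are adjacent, merging them into one block gives 2·(5)! = 240 arrangements.
Complementary counting: 720 − 240 = 480.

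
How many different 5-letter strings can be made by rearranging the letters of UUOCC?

UUOCC has 5 letters with C appearing twice and U appearing twice.
Dividing 5! = 120 by 2!·2! = 4 for the repeated letters gives 30.

30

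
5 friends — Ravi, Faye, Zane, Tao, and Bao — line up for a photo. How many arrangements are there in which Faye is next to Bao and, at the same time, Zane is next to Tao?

Treat {Faye,Bao} as one block (2 orders) and {Zane,Tao} as another (2 orders).
That leaves 3 units to arrange: 2 × 2 × 3! = 4 × 6 = 24.

24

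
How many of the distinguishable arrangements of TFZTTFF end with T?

With the last slot taken by T, it remains to arrange the other 6 letters (FZTTFF).
Those 6 letters have F appearing 3 times and T appearing twice, giving (6)!/(3!·2!) = 60.

60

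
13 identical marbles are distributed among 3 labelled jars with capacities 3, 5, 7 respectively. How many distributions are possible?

6

By stars and bars, unrestricted non-negative solutions to x_1+…+x_3 = 13 number C(13+2,2) = 105.
Subtract solutions that violate a single cap (substitute x_i' = x_i − (cap_i+1)): x_1 ≥ 4 gives C(11,2) = 55; x_2 ≥ 6 gives C(9,2) = 36; x_3 ≥ 8 gives C(7,2) = 21. Together 112.
Add back pairs where two caps are both exceeded: 10 + 3 + 0 = 13.
By inclusion–exclusion the count is 105 − 112 + 13 = 6.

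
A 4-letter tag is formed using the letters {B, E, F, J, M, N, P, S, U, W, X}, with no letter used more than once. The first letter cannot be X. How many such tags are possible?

7200

The first letter has 11−1 = 10 choices (anything except X).
The remaining 3 letters are filled from the other 10 symbols without repetition: 10 × 9 × 8 = 720.
Total: 10 × 720 = 7200.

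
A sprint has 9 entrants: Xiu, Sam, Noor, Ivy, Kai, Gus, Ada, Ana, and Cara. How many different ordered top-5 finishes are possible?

This is an ordered selection of 5 from 9: P(9,5).
That gives 9 × 8 × 7 × 6 × 5 = 15120.

15120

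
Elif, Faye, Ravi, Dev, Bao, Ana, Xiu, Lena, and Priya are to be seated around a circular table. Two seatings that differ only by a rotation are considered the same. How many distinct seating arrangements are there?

40320

Seat Elif anywhere (absorbing the rotational symmetry), then permute the other 8: (8)! = 40320.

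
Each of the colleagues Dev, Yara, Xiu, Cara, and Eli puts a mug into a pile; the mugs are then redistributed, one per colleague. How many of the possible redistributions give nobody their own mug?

44

Let Aᵢ be the assignments in which colleague i gets their own mug. We want the size of the complement of A₁∪…∪A_5.
By inclusion–exclusion this is Σ_{j=0}^{5} (−1)^j C(5,j)·(5−j)!.
Computing: 120 − 120 + 60 − 20 + 5 − 1 = 44.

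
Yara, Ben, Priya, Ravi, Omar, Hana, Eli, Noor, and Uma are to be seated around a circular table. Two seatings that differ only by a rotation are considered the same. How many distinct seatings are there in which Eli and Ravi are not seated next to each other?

Without the restriction there are (8)! = 40320 seatings.
Those with Eli next to Ravi: fuse the pair into one unit and seat 8 units around a circle — 2·(7)! = 10080.
Subtracting, 40320 − 10080 = 30240.

30240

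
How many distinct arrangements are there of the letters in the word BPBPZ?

30

BPBPZ has 5 letters with B appearing twice and P appearing twice.
So there are 5! / (2!·2!) = 30 distinguishable arrangements.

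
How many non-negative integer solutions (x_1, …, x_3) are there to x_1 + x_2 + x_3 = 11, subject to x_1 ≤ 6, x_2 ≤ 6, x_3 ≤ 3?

14

Without the upper bounds there are C(13,2) = 78 ways to split 11 among 3 variables.
Subtract solutions that violate a single cap (substitute x_i' = x_i − (cap_i+1)): x_1 ≥ 7 gives C(6,2) = 15; x_2 ≥ 7 gives C(6,2) = 15; x_3 ≥ 4 gives C(9,2) = 36. Together 66.
Add back pairs where two caps are both exceeded: 0 + 1 + 1 = 2.
By inclusion–exclusion the count is 78 − 66 + 2 = 14.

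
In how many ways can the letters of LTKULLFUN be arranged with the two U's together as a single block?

6720

Treat the 2 copies of U as a single block. The multiset to arrange is then {UU, F, K, L, L, L, N, T}, 8 items in all.
That gives (8)!/(3!) = 6720 arrangements.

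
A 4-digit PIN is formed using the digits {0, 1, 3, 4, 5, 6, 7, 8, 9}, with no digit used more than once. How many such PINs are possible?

3024

With no repetition, fill the 4 digits in order: 9 choices, then 8, down to 6.
That product is 9 × 8 × 7 × 6 = 3024.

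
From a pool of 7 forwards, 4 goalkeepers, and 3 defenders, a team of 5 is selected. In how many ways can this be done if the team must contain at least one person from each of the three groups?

1288

Total 5-person selections from all 14: C(14,5) = 2002.
Subtract selections that omit an entire group: no forwards → C(7,5) = 21; no goalkeepers → C(10,5) = 252; no defenders → C(11,5) = 462.
Add back selections omitting two groups (i.e. drawn from a single group): C(7,5) + C(4,5) + C(3,5) = 21.
By inclusion–exclusion: 2002 − 735 + 21 = 1288.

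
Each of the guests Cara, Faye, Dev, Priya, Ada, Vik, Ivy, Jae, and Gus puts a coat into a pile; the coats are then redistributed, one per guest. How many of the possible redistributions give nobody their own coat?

This is the derangement count D_9: permutations of 9 items with no fixed point.
By inclusion–exclusion this is Σ_{j=0}^{9} (−1)^j C(9,j)·(9−j)!.
Computing: 362880 − 362880 + 181440 − 60480 + 15120 − 3024 + 504 − 72 + 9 − 1 = 133496.

133496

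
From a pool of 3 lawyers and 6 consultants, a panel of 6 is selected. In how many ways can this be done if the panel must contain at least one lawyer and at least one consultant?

Total 6-person selections from all 9: C(9,6) = 84.
Selections missing a whole group: no lawyers → C(6,6) = 1; no consultants → C(3,6) = 0.
Both groups omitted at once is impossible, so 84 − 1 = 83.

83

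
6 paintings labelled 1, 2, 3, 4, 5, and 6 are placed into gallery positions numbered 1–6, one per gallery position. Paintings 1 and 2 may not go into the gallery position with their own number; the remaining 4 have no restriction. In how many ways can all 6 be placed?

Let Aᵢ (for i ∈ {1, 2}) be the placements that put painting i in its forbidden gallery position. Any j of these fix j positions, leaving (6−j)! ways to fill the rest, and there are C(2,j) ways to pick which j.
By inclusion–exclusion, the number of valid placements is Σ_{j=0}^{2} (−1)^j C(2,j)·(6−j)!.
Computing: 720 − 240 + 24 = 504.

504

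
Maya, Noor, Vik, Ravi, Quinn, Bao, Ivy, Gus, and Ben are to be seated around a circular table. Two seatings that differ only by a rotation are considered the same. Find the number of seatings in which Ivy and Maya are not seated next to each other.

All circular seatings of 9 people number (8)! = 40320.
Seatings with Ivy beside Maya: treat them as a block with 2 internal orders, giving 2 × (7)! = 10080.
Subtracting, 40320 − 10080 = 30240.

30240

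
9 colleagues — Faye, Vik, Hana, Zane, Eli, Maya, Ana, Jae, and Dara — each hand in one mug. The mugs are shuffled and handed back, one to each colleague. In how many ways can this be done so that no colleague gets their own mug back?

133496

Let Aᵢ be the assignments in which colleague i gets their own mug. We want the size of the complement of A₁∪…∪A_9.
By inclusion–exclusion this is Σ_{j=0}^{9} (−1)^j C(9,j)·(9−j)!.
Computing: 362880 − 362880 + 181440 − 60480 + 15120 − 3024 + 504 − 72 + 9 − 1 = 133496.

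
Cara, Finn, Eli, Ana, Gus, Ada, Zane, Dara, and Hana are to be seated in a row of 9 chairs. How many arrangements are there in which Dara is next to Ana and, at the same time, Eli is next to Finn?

Treat {Dara,Ana} as one block (2 orders) and {Eli,Finn} as another (2 orders).
That leaves 7 units to arrange: 2 × 2 × 7! = 4 × 5040 = 20160.

20160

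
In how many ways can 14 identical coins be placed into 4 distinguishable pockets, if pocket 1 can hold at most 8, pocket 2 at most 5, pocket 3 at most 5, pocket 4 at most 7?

Ignoring the caps, the number of non-negative solutions to x_1+…+x_4 = 14 is C(17,3) = 680.
Subtract solutions that violate a single cap (substitute x_i' = x_i − (cap_i+1)): x_1 ≥ 9 gives C(8,3) = 56; x_2 ≥ 6 gives C(11,3) = 165; x_3 ≥ 6 gives C(11,3) = 165; x_4 ≥ 8 gives C(9,3) = 84. Together 470.
Add back pairs where two caps are both exceeded: 0 + 0 + 0 + 10 + 1 + 1 = 12.
By inclusion–exclusion the count is 680 − 470 + 12 = 222.

222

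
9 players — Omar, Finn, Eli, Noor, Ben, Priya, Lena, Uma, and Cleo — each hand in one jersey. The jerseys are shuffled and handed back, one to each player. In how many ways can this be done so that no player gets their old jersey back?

Let Aᵢ be the assignments in which player i gets their old jersey. We want the size of the complement of A₁∪…∪A_9.
By inclusion–exclusion this is Σ_{j=0}^{9} (−1)^j C(9,j)·(9−j)!.
Computing: 362880 − 362880 + 181440 − 60480 + 15120 − 3024 + 504 − 72 + 9 − 1 = 133496.

133496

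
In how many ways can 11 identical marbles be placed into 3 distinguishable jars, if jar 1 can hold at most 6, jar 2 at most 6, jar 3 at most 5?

27

Without the upper bounds there are C(13,2) = 78 ways to split 11 among 3 jars.
Subtract solutions that violate a single cap (substitute x_i' = x_i − (cap_i+1)): x_1 ≥ 7 gives C(6,2) = 15; x_2 ≥ 7 gives C(6,2) = 15; x_3 ≥ 6 gives C(7,2) = 21. Together 51.
No two caps can be exceeded simultaneously, so the pair terms are all 0.
By inclusion–exclusion the count is 78 − 51 + 0 = 27.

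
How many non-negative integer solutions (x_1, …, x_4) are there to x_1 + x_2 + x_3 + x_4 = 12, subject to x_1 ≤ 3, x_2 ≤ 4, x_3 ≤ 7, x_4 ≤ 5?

86

By stars and bars, unrestricted non-negative solutions to x_1+…+x_4 = 12 number C(12+3,3) = 455.
Subtract solutions that violate a single cap (substitute x_i' = x_i − (cap_i+1)): x_1 ≥ 4 gives C(11,3) = 165; x_2 ≥ 5 gives C(10,3) = 120; x_3 ≥ 8 gives C(7,3) = 35; x_4 ≥ 6 gives C(9,3) = 84. Together 404.
Add back pairs where two caps are both exceeded: 20 + 1 + 10 + 0 + 4 + 0 = 35.
By inclusion–exclusion the count is 455 − 404 + 35 = 86.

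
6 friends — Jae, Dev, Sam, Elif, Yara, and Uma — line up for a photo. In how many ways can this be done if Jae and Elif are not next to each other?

480

Of the 6! = 720 arrangements, those with Jae and Elif adjacent number 2 × 5! = 240 (treat the pair as a block with 2 internal orders).
So 720 − 240 = 480 arrangements keep them apart.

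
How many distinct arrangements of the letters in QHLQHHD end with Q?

Fix Q in the last position and arrange the remaining 6 letters.
Those 6 letters have H appearing 3 times, giving (6)!/(3!) = 120.

120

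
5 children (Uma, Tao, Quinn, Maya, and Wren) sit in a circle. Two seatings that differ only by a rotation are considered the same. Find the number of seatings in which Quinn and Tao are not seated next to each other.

Without the restriction there are (4)! = 24 seatings.
Those with Quinn next to Tao: fuse the pair into one unit and seat 4 units around a circle — 2·(3)! = 12.
Subtracting, 24 − 12 = 12.

12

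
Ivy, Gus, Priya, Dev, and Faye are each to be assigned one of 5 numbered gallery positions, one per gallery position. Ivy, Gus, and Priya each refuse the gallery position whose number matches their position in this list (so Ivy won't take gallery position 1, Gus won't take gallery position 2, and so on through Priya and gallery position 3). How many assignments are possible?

64

Let Aᵢ (for i ∈ {1, 2, 3}) be the placements that put person i in their forbidden gallery position. Any j of these fix j positions, leaving (5−j)! ways to fill the rest, and there are C(3,j) ways to pick which j.
By inclusion–exclusion, the number of valid placements is Σ_{j=0}^{3} (−1)^j C(3,j)·(5−j)!.
Computing: 120 − 72 + 18 − 2 = 64.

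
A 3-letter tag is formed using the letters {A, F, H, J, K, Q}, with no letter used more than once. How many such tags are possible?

120

This is a permutation of 3 out of 6: P(6,3) = 6!/3!.
6 × 5 × 4 = 120.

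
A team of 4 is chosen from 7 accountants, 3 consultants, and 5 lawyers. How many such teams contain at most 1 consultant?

Split by how many consultants are chosen (0 through 1).
Sum: C(3,0)·C(12,4) + C(3,1)·C(12,3) = 495 + 660 = 1155.

1155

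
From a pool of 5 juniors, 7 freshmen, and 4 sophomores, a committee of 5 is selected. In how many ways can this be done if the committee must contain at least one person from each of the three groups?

3010

Unrestricted: C(16,5) = 4368 ways to pick any 5 of the 16.
Subtract selections that omit an entire group: no juniors → C(11,5) = 462; no freshmen → C(9,5) = 126; no sophomores → C(12,5) = 792.
Add back selections omitting two groups (i.e. drawn from a single group): C(5,5) + C(7,5) + C(4,5) = 22.
By inclusion–exclusion: 4368 − 1380 + 22 = 3010.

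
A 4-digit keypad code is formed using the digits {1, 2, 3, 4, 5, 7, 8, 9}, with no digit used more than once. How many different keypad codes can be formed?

1680

Choose and order 4 of the 8 symbols: the first digit has 8 options, the next 7, then 6, 5.
8 × 7 × 6 × 5 = 1680.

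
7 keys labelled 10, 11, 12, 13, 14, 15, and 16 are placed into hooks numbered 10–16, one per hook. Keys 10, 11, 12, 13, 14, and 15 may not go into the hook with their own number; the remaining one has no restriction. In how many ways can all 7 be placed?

2119

Let Aᵢ (for 10 ≤ i ≤ 15) be the placements that put key i in its forbidden hook. Any j of these fix j positions, leaving (7−j)! ways to fill the rest, and there are C(6,j) ways to pick which j.
By inclusion–exclusion, the number of valid placements is Σ_{j=0}^{6} (−1)^j C(6,j)·(7−j)!.
Computing: 5040 − 4320 + 1800 − 480 + 90 − 12 + 1 = 2119.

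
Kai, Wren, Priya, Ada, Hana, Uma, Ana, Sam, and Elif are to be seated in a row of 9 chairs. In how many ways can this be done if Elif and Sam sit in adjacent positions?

80640

Treat {Elif, Sam} as a single unit. There are 8 units to order, and the pair itself can be ordered 2 ways.
That gives 2 × 8! = 2 × 40320 = 80640.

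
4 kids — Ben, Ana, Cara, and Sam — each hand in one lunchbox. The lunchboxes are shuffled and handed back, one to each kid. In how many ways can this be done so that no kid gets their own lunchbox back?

Let Aᵢ be the assignments in which kid i gets their own lunchbox. We want the size of the complement of A₁∪…∪A_4.
By inclusion–exclusion this is Σ_{j=0}^{4} (−1)^j C(4,j)·(4−j)!.
Computing: 24 − 24 + 12 − 4 + 1 = 9.

9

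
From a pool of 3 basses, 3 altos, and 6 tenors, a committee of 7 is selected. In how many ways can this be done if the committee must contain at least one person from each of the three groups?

Total 7-person selections from all 12: C(12,7) = 792.
Subtract selections that omit an entire group: no basses → C(9,7) = 36; no altos → C(9,7) = 36; no tenors → C(6,7) = 0.
Add back selections omitting two groups (i.e. drawn from a single group): C(3,7) + C(3,7) + C(6,7) = 0.
By inclusion–exclusion: 792 − 72 + 0 = 720.

720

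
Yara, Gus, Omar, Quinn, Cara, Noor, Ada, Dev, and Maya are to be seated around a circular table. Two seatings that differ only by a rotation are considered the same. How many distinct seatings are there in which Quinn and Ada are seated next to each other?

Treat {Quinn, Ada} as one unit (2 internal orders) and seat the resulting 8 units around the table: (7)! circular arrangements.
So 2 × (7)! = 2 × 5040 = 10080.

10080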